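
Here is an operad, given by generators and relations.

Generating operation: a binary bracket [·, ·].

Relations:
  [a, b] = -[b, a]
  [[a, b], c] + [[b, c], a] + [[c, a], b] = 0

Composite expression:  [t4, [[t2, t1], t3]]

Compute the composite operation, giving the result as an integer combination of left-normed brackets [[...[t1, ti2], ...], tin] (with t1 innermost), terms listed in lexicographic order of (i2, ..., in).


[[[t1, t2], t3], t4]


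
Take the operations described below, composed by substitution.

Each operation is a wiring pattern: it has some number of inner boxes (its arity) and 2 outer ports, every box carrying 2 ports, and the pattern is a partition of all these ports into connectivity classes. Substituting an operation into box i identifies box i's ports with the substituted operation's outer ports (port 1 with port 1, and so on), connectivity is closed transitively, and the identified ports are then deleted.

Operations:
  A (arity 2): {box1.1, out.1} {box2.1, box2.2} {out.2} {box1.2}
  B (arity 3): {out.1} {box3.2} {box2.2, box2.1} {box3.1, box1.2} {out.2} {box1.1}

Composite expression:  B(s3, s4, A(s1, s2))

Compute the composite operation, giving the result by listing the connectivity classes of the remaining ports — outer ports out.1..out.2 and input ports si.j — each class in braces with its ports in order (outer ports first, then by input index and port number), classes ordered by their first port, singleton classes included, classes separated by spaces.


{out.1} {out.2} {s1.1, s3.2} {s1.2} {s2.1, s2.2} {s3.1} {s4.1, s4.2}

Substituting into B glues patterns; closure does the rest.
A over (s1, s2) gives {out.1, s1.1} {out.2} {s1.2} {s2.1, s2.2}, out.j being that stage's outer ports
B over (s3, s4, s1, s2) gives {out.1} {out.2} {s1.1, s3.2} {s1.2} {s2.1, s2.2} {s3.1} {s4.1, s4.2}, out.j being that stage's outer ports


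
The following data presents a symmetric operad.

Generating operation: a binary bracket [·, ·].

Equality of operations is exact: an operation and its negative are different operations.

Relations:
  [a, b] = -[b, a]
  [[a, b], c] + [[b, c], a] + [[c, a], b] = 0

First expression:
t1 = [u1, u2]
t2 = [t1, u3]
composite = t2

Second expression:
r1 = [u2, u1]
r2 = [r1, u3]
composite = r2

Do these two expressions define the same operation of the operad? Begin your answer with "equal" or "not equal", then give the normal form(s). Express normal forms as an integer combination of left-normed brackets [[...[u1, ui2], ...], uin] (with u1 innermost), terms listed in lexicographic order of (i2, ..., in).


not equal — first [[u1, u2], u3], second -[[u1, u2], u3]

The first composite normalizes to [[u1, u2], u3]
The second composite normalizes to -[[u1, u2], u3]
No match — not equal.


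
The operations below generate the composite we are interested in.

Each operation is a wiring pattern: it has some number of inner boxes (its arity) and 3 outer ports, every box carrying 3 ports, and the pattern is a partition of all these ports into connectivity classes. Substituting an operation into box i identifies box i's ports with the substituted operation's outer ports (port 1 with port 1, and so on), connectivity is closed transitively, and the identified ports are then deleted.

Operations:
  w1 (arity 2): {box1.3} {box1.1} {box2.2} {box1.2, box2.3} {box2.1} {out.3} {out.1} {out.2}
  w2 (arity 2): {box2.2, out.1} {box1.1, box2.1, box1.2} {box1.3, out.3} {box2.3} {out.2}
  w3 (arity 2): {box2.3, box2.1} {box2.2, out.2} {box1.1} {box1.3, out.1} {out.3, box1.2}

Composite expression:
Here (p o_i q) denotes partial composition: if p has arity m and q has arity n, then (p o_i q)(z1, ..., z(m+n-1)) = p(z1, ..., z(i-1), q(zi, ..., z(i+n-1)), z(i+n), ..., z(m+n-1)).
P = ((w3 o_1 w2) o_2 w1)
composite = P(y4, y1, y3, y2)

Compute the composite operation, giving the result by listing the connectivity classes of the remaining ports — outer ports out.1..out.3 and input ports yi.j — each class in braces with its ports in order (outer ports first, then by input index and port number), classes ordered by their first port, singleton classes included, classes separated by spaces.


After gluing at w3, chains via deleted ports link the y-ports.
after w1, the pattern on (y1, y3) reads {out.1} {out.2} {out.3} {y1.1} {y1.2, y3.3} {y1.3} {y3.1} {y3.2} (out.j = its outer ports)
after w2, the pattern on (y4, y1, y3) reads {out.1} {out.2} {out.3, y4.3} {y1.1} {y1.2, y3.3} {y1.3} {y3.1} {y3.2} {y4.1, y4.2} (out.j = its outer ports)
after w3, the pattern on (y4, y1, y3, y2) reads {out.1, y4.3} {out.2, y2.2} {out.3} {y1.1} {y1.2, y3.3} {y1.3} {y2.1, y2.3} {y3.1} {y3.2} {y4.1, y4.2} (out.j = its outer ports)

{out.1, y4.3} {out.2, y2.2} {out.3} {y1.1} {y1.2, y3.3} {y1.3} {y2.1, y2.3} {y3.1} {y3.2} {y4.1, y4.2}


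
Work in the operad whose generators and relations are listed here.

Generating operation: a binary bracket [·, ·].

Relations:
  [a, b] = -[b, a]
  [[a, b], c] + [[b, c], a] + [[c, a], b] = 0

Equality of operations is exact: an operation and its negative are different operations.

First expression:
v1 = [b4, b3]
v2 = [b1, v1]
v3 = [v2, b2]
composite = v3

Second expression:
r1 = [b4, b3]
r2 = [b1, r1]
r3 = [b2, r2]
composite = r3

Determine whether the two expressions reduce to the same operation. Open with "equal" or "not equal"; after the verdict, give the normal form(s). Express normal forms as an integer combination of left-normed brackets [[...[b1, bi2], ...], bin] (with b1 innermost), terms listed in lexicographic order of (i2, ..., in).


not equal; the first gives -[[[b1, b3], b4], b2] + [[[b1, b4], b3], b2] and the second [[[b1, b3], b4], b2] - [[[b1, b4], b3], b2]

The first expression reduces to -[[[b1, b3], b4], b2] + [[[b1, b4], b3], b2]
The second expression reduces to [[[b1, b3], b4], b2] - [[[b1, b4], b3], b2]
Different reductions; not equal.


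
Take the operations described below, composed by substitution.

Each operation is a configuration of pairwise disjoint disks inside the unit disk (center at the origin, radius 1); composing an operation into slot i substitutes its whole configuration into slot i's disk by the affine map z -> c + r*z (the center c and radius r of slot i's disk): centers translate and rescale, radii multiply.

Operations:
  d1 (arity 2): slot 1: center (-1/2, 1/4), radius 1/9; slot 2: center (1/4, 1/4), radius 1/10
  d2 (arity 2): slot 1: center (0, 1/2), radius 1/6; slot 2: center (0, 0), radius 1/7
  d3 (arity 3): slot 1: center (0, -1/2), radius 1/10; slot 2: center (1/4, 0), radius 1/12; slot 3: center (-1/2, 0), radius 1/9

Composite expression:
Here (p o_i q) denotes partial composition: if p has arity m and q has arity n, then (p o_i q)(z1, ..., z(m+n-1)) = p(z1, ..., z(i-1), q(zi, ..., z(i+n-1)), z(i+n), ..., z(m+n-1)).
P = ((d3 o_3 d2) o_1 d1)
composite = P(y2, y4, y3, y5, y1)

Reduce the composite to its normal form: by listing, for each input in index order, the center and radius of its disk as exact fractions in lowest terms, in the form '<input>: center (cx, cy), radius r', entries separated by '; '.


y1: center (-1/2, 0), radius 1/63; y2: center (-1/20, -19/40), radius 1/90; y3: center (1/4, 0), radius 1/12; y4: center (1/40, -19/40), radius 1/100; y5: center (-1/2, 1/18), radius 1/54

Follow each y-input down from d3: c' goes to c + r*c', radius to r*r'.
y2: after 2 affine steps, its disk has center (-1/20, -19/40), radius 1/90
y4: after 2 affine steps, its disk has center (1/40, -19/40), radius 1/100
y3: after 1 affine step, its disk has center (1/4, 0), radius 1/12
y5: after 2 affine steps, its disk has center (-1/2, 1/18), radius 1/54
y1: after 2 affine steps, its disk has center (-1/2, 0), radius 1/63


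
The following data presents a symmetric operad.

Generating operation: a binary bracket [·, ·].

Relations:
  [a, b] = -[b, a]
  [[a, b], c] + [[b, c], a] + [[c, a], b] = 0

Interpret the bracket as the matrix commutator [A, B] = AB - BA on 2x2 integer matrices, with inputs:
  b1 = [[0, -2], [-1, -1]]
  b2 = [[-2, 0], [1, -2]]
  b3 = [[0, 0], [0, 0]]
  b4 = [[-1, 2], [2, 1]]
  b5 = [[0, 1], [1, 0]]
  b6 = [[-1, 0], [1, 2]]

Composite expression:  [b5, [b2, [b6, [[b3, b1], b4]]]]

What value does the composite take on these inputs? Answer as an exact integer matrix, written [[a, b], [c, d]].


[[0, 0], [0, 0]]


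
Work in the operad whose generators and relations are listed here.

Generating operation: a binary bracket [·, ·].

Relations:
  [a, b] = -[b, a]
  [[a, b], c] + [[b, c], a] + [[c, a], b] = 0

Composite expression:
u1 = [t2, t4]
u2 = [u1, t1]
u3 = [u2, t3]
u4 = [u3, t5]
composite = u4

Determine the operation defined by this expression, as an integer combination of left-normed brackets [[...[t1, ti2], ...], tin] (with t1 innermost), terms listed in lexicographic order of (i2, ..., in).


-[[[[t1, t2], t4], t3], t5] + [[[[t1, t4], t2], t3], t5]

Expand each bracket as ab - ba; the t1-initial words give the coefficients.
Composite bracket: [[[[t2, t4], t1], t3], t5]
Expanding via [a, b] = ab - ba: 16 signed words (2^4 = 16).
Coefficients come from the t1-initial words:
  the word t1t2t4t3t5 carries sign -1 and contributes -[[[[t1, t2], t4], t3], t5]
  the word t1t4t2t3t5 carries sign +1 and contributes +[[[[t1, t4], t2], t3], t5]


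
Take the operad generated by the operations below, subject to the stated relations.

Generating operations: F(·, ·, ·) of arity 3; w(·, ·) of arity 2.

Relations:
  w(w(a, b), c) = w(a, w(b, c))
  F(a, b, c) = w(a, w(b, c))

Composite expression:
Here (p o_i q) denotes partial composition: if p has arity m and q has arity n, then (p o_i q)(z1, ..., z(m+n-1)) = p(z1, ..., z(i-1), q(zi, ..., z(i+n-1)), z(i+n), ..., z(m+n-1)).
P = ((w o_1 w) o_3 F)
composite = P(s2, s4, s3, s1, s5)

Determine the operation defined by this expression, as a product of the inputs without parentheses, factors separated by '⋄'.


s2 ⋄ s4 ⋄ s3 ⋄ s1 ⋄ s5

Every regrouping of w is equal, so read the s-inputs in written order.
w(s2, s4) spells out as s2 ⋄ s4
F(s3, s1, s5) spells out as s3 ⋄ s1 ⋄ s5
w(w(s2, s4), F(s3, s1, s5)) spells out as s2 ⋄ s4 ⋄ s3 ⋄ s1 ⋄ s5


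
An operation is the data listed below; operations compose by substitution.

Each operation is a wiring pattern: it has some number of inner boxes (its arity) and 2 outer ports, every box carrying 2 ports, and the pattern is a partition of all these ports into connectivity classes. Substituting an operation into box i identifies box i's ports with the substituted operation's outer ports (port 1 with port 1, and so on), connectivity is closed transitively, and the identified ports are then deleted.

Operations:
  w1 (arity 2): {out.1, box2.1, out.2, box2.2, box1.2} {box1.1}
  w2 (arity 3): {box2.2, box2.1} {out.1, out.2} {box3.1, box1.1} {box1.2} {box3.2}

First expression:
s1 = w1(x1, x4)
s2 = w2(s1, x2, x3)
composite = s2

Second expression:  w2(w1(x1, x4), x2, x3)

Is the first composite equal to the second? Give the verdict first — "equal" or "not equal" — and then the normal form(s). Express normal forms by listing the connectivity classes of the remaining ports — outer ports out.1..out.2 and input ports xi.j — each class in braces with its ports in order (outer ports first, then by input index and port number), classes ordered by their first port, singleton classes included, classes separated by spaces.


equal; both compose to {out.1, out.2} {x1.1} {x1.2, x3.1, x4.1, x4.2} {x2.1, x2.2} {x3.2}

The first expression, normalized: {out.1, out.2} {x1.1} {x1.2, x3.1, x4.1, x4.2} {x2.1, x2.2} {x3.2}
The second expression, normalized: {out.1, out.2} {x1.1} {x1.2, x3.1, x4.1, x4.2} {x2.1, x2.2} {x3.2}
Same normal form: equal.


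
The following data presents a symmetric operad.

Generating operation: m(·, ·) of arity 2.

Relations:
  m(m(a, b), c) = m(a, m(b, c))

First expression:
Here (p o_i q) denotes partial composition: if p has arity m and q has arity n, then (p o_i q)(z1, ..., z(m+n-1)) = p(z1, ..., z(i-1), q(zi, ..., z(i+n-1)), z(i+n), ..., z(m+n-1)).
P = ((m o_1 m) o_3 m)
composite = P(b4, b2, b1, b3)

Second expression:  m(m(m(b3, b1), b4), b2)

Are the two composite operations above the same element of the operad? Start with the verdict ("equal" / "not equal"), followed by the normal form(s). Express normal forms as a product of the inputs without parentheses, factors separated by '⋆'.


not equal; first: b4 ⋆ b2 ⋆ b1 ⋆ b3; second: b3 ⋆ b1 ⋆ b4 ⋆ b2


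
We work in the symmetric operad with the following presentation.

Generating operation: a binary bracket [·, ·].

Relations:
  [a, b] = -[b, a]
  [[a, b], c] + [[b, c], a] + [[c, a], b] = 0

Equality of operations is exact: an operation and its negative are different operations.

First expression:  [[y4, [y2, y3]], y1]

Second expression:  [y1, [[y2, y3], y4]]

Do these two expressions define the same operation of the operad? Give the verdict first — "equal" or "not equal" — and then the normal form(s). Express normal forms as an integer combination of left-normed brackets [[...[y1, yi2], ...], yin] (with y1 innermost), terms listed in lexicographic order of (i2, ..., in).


The first expression, normalized: [[[y1, y2], y3], y4] - [[[y1, y3], y2], y4] - [[[y1, y4], y2], y3] + [[[y1, y4], y3], y2]
The second expression, normalized: [[[y1, y2], y3], y4] - [[[y1, y3], y2], y4] - [[[y1, y4], y2], y3] + [[[y1, y4], y3], y2]
Identical normal forms: equal.

equal; both compose to [[[y1, y2], y3], y4] - [[[y1, y3], y2], y4] - [[[y1, y4], y2], y3] + [[[y1, y4], y3], y2]


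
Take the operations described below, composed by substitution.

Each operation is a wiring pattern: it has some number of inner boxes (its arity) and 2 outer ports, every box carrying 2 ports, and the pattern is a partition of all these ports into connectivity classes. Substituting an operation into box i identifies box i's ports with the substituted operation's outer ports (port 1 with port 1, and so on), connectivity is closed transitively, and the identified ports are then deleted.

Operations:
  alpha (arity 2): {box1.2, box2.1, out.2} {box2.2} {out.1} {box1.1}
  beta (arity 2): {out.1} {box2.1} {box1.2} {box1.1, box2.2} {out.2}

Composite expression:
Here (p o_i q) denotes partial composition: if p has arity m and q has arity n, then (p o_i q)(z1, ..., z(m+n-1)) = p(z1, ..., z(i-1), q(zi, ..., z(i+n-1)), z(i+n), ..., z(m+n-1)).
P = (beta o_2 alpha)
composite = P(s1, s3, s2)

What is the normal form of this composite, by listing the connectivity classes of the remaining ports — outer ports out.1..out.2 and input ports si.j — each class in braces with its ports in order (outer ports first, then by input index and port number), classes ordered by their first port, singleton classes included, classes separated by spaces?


{out.1} {out.2} {s1.1, s2.1, s3.2} {s1.2} {s2.2} {s3.1}


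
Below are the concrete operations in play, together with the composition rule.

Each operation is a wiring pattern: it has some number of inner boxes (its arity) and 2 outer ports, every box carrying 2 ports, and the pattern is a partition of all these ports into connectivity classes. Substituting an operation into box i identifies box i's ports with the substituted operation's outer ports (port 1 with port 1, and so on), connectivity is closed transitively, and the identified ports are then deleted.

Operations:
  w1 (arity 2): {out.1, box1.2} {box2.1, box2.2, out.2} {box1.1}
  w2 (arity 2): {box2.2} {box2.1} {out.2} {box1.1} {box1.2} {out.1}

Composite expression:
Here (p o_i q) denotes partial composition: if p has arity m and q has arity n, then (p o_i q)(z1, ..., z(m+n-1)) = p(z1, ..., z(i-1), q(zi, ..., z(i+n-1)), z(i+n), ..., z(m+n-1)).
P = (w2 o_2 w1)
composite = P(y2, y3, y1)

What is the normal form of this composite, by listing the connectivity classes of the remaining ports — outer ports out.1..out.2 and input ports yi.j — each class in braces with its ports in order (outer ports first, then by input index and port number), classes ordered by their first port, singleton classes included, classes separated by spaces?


Reachability decides: close wires over w2-identified ports.
after w1, the pattern on (y3, y1) reads {out.1, y3.2} {out.2, y1.1, y1.2} {y3.1} (out.j = its outer ports)
after w2, the pattern on (y2, y3, y1) reads {out.1} {out.2} {y1.1, y1.2} {y2.1} {y2.2} {y3.1} {y3.2} (out.j = its outer ports)

{out.1} {out.2} {y1.1, y1.2} {y2.1} {y2.2} {y3.1} {y3.2}


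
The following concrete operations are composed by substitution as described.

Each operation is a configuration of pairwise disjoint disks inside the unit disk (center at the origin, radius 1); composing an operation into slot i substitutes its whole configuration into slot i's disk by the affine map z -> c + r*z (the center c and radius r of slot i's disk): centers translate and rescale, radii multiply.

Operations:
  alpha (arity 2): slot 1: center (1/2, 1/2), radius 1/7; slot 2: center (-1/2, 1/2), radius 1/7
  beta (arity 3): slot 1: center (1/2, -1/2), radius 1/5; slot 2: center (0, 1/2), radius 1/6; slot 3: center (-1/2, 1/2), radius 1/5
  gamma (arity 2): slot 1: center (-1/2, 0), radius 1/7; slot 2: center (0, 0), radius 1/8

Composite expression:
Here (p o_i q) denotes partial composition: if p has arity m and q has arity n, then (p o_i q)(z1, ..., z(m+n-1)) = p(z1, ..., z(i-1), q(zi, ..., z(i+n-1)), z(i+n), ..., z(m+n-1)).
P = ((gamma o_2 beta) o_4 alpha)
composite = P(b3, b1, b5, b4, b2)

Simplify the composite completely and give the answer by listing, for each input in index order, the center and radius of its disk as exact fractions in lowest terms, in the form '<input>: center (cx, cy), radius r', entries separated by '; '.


Only the slot chain above each b matters under gamma; compose those maps.
b3 passes through 1 substitution, ending at center (-1/2, 0), radius 1/7
b1 passes through 2 substitutions, ending at center (1/16, -1/16), radius 1/40
b5 passes through 2 substitutions, ending at center (0, 1/16), radius 1/48
b4 passes through 3 substitutions, ending at center (-1/20, 3/40), radius 1/280
b2 passes through 3 substitutions, ending at center (-3/40, 3/40), radius 1/280

b1: center (1/16, -1/16), radius 1/40; b2: center (-3/40, 3/40), radius 1/280; b3: center (-1/2, 0), radius 1/7; b4: center (-1/20, 3/40), radius 1/280; b5: center (0, 1/16), radius 1/48


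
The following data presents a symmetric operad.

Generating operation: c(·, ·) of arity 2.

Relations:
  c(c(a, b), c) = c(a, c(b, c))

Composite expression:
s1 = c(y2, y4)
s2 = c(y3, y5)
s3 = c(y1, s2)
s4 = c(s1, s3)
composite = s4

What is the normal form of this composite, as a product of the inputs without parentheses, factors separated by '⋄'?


y2 ⋄ y4 ⋄ y1 ⋄ y3 ⋄ y5

Every regrouping of c is equal, so read the y-inputs in written order.
c(y2, y4) spells out as y2 ⋄ y4
c(y3, y5) spells out as y3 ⋄ y5
c(y1, c(y3, y5)) spells out as y1 ⋄ y3 ⋄ y5
c(c(y2, y4), c(y1, c(y3, y5))) spells out as y2 ⋄ y4 ⋄ y1 ⋄ y3 ⋄ y5


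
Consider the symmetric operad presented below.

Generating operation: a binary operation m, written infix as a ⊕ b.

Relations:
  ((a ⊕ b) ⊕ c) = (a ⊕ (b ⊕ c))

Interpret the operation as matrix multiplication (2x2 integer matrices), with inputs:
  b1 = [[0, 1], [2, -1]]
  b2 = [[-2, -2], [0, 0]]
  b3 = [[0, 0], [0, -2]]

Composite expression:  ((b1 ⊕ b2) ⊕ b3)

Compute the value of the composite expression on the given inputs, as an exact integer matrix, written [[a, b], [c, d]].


[[0, 0], [0, 8]]

(b1 ⊕ b2) = [[0, 0], [-4, -4]]
((b1 ⊕ b2) ⊕ b3) = [[0, 0], [0, 8]]


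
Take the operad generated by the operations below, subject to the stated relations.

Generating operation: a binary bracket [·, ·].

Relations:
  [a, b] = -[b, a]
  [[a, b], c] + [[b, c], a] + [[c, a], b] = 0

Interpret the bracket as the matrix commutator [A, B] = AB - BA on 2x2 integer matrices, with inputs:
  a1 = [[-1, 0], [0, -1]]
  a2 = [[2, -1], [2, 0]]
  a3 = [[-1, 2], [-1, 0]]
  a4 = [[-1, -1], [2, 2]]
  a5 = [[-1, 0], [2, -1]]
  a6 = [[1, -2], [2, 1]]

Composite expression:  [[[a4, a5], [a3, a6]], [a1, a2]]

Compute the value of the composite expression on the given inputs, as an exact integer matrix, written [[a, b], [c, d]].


[[0, 0], [0, 0]]


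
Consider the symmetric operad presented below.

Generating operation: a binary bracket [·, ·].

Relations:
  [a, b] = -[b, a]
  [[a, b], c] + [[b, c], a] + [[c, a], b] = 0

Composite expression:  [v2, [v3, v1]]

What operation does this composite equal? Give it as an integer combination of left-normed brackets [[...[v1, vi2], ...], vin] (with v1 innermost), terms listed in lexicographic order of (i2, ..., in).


[[v1, v3], v2]

Skip Jacobi rewriting: expand, keep v1-initial words, read off terms.
Composite bracket: [v2, [v3, v1]]
Under [a, b] = ab - ba we get 4 signed associative words (2^2 = 4).
Coefficients come from the v1-initial words:
  v1v3v2 appears with sign +1, giving the term +[[v1, v3], v2]


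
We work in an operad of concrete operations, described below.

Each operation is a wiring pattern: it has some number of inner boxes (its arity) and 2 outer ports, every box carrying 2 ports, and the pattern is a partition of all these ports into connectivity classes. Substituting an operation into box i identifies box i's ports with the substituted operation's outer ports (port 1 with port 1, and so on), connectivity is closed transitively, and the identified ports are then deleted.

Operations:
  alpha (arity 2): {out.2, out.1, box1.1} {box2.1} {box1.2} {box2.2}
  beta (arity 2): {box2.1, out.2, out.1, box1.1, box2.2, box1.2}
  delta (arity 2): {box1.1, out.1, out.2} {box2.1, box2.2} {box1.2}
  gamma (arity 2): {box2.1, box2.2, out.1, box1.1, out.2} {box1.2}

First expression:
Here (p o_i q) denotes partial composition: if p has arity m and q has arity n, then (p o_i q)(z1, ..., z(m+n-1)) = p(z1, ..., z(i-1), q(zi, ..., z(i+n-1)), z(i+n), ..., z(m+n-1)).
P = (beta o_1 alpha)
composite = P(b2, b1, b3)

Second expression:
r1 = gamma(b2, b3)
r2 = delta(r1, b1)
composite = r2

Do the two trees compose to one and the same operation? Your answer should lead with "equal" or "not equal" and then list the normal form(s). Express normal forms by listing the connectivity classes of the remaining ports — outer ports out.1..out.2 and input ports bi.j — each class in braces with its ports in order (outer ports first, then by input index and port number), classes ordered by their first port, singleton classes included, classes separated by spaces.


not equal; first: {out.1, out.2, b2.1, b3.1, b3.2} {b1.1} {b1.2} {b2.2}; second: {out.1, out.2, b2.1, b3.1, b3.2} {b1.1, b1.2} {b2.2}

The first composite normalizes to {out.1, out.2, b2.1, b3.1, b3.2} {b1.1} {b1.2} {b2.2}
The second composite normalizes to {out.1, out.2, b2.1, b3.1, b3.2} {b1.1, b1.2} {b2.2}
Different reductions; not equal.


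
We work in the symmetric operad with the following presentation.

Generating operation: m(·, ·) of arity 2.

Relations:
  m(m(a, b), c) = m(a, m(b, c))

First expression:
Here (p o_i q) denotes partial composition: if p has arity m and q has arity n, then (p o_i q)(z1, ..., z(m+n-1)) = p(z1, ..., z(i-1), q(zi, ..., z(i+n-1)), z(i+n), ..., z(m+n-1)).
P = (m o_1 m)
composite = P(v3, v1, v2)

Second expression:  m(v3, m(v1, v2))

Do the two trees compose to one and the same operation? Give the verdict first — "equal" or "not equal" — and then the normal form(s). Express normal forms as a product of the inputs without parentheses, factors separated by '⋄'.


equal; both compose to v3 ⋄ v1 ⋄ v2

The first composite normalizes to v3 ⋄ v1 ⋄ v2
The second composite normalizes to v3 ⋄ v1 ⋄ v2
The normal forms match — equal.


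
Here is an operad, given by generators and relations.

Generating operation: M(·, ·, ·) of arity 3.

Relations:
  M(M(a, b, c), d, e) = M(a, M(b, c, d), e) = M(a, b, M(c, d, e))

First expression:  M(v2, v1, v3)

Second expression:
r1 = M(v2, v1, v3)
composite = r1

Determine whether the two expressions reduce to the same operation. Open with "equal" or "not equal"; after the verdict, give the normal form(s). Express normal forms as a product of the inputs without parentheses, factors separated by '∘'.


equal; both compose to v2 ∘ v1 ∘ v3

In normal form, the first expression is v2 ∘ v1 ∘ v3
In normal form, the second expression is v2 ∘ v1 ∘ v3
Both agree, so they are equal.


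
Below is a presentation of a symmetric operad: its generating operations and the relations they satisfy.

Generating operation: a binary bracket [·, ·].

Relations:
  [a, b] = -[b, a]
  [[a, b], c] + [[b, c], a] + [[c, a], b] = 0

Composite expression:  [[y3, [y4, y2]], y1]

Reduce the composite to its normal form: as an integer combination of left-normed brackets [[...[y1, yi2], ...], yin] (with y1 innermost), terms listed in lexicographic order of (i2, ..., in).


Skip Jacobi rewriting: expand, keep y1-initial words, read off terms.
Composite bracket: [[y3, [y4, y2]], y1]
Each bracket splits as ab - ba, giving 8 signed words (2^3 = 8).
Words beginning with y1 determine it all:
  the word y1y2y4y3 carries sign -1 and contributes -[[[y1, y2], y4], y3]
  the word y1y3y2y4 carries sign +1 and contributes +[[[y1, y3], y2], y4]
  the word y1y3y4y2 carries sign -1 and contributes -[[[y1, y3], y4], y2]
  the word y1y4y2y3 carries sign +1 and contributes +[[[y1, y4], y2], y3]

-[[[y1, y2], y4], y3] + [[[y1, y3], y2], y4] - [[[y1, y3], y4], y2] + [[[y1, y4], y2], y3]


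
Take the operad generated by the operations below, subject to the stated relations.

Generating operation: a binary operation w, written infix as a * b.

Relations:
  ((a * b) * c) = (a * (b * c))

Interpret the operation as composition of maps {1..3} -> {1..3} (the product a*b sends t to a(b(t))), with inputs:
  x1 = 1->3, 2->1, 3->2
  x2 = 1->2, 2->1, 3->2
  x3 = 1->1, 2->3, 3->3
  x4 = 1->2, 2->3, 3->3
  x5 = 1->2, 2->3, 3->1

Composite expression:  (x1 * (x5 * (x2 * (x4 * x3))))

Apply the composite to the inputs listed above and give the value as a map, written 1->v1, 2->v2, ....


(x4 * x3) = 1->2, 2->3, 3->3
(x2 * (x4 * x3)) = 1->1, 2->2, 3->2
(x5 * (x2 * (x4 * x3))) = 1->2, 2->3, 3->3
(x1 * (x5 * (x2 * (x4 * x3)))) = 1->1, 2->2, 3->2

1->1, 2->2, 3->2


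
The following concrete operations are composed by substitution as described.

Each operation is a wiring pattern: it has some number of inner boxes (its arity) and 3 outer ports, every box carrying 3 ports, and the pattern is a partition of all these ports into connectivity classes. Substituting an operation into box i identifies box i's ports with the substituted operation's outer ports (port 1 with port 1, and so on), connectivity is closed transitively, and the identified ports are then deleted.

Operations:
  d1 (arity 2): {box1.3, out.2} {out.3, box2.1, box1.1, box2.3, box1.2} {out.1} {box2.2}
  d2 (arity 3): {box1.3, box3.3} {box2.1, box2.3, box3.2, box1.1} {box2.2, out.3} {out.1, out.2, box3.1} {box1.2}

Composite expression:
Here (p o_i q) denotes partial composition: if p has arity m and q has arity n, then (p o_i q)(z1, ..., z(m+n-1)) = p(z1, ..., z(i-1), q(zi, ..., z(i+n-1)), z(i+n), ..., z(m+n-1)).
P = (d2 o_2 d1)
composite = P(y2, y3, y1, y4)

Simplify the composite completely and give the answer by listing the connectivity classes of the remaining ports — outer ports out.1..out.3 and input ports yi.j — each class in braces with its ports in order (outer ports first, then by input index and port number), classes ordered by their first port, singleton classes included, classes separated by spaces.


{out.1, out.2, y4.1} {out.3, y3.3} {y1.1, y1.3, y2.1, y3.1, y3.2, y4.2} {y1.2} {y2.2} {y2.3, y4.3}

Two ports join when wires chain via d2-identified ports.
composing d1 on (y3, y1), with out.j its own outer ports: {out.1} {out.2, y3.3} {out.3, y1.1, y1.3, y3.1, y3.2} {y1.2}
composing d2 on (y2, y3, y1, y4), with out.j its own outer ports: {out.1, out.2, y4.1} {out.3, y3.3} {y1.1, y1.3, y2.1, y3.1, y3.2, y4.2} {y1.2} {y2.2} {y2.3, y4.3}


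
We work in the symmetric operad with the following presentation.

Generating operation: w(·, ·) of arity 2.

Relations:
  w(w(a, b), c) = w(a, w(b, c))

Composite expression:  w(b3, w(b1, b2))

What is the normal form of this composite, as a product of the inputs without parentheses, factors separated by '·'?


b3 · b1 · b2

Key point: w is associative — brackets drop, the b-order remains.
w(b1, b2) spells out as b1 · b2
w(b3, w(b1, b2)) spells out as b3 · b1 · b2


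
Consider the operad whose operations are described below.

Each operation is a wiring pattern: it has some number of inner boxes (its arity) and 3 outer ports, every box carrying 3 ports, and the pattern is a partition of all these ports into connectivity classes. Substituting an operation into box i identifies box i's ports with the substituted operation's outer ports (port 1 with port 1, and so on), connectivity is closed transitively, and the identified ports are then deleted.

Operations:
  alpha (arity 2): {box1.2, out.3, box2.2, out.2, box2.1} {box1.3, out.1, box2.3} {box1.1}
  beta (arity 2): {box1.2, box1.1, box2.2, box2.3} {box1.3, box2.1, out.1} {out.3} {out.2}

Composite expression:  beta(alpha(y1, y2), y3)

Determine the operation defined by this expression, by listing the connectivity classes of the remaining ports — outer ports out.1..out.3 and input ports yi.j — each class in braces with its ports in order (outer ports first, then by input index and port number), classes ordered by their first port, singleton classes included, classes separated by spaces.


{out.1, y1.2, y1.3, y2.1, y2.2, y2.3, y3.1, y3.2, y3.3} {out.2} {out.3} {y1.1}


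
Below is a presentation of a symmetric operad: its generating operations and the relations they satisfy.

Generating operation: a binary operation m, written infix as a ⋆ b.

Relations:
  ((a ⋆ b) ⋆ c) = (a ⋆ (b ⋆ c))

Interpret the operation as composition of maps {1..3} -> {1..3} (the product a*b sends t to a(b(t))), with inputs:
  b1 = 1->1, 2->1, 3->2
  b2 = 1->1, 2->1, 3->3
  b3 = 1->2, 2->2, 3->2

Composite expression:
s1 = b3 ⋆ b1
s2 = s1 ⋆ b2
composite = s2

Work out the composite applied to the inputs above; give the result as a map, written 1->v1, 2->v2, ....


(b3 ⋆ b1) = 1->2, 2->2, 3->2
((b3 ⋆ b1) ⋆ b2) = 1->2, 2->2, 3->2

1->2, 2->2, 3->2


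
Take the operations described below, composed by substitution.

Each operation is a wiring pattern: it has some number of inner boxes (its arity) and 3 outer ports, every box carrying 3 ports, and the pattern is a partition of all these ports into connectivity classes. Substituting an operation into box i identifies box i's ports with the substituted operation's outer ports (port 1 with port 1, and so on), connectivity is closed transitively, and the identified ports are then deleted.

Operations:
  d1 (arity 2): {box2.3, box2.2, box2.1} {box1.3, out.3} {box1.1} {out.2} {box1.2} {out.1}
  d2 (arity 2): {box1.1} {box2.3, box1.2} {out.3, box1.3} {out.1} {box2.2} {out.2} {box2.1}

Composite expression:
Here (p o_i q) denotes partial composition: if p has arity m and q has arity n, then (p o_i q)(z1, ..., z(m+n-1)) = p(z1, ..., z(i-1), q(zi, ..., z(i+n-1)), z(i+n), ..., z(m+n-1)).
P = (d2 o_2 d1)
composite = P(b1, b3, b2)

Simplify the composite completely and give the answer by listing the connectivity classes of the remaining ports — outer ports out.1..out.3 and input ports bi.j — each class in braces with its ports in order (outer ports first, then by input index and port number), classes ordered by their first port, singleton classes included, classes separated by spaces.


{out.1} {out.2} {out.3, b1.3} {b1.1} {b1.2, b3.3} {b2.1, b2.2, b2.3} {b3.1} {b3.2}

Two ports join when wires chain via d2-identified ports.
the subtree at d1 composes to {out.1} {out.2} {out.3, b3.3} {b2.1, b2.2, b2.3} {b3.1} {b3.2} on (b3, b2); out.j = own outer ports
the subtree at d2 composes to {out.1} {out.2} {out.3, b1.3} {b1.1} {b1.2, b3.3} {b2.1, b2.2, b2.3} {b3.1} {b3.2} on (b1, b3, b2); out.j = own outer ports


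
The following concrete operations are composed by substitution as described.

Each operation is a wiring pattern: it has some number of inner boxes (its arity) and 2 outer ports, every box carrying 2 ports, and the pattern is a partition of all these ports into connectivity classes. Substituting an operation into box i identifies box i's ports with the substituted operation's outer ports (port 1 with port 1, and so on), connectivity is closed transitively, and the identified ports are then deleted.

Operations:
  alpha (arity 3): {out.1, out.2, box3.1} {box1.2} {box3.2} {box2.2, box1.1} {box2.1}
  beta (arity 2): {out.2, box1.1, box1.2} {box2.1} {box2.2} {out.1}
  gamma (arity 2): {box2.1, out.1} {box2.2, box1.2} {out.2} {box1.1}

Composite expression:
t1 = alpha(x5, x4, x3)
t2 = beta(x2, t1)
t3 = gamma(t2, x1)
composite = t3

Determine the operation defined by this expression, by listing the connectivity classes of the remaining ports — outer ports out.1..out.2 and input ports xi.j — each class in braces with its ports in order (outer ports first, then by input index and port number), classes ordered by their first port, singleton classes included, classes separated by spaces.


{out.1, x1.1} {out.2} {x1.2, x2.1, x2.2} {x3.1} {x3.2} {x4.1} {x4.2, x5.1} {x5.2}

Treat the ports identified at gamma as solder joints: merge, then drop.
the subtree at alpha composes to {out.1, out.2, x3.1} {x3.2} {x4.1} {x4.2, x5.1} {x5.2} on (x5, x4, x3); out.j = own outer ports
the subtree at beta composes to {out.1} {out.2, x2.1, x2.2} {x3.1} {x3.2} {x4.1} {x4.2, x5.1} {x5.2} on (x2, x5, x4, x3); out.j = own outer ports
the subtree at gamma composes to {out.1, x1.1} {out.2} {x1.2, x2.1, x2.2} {x3.1} {x3.2} {x4.1} {x4.2, x5.1} {x5.2} on (x2, x5, x4, x3, x1); out.j = own outer ports


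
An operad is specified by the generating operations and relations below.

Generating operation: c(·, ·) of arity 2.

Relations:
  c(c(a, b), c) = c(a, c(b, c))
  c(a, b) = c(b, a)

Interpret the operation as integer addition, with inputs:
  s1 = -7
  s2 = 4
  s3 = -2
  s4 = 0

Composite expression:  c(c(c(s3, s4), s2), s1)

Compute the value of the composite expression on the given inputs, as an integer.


c(s3, s4) = -2
c(c(s3, s4), s2) = 2
c(c(c(s3, s4), s2), s1) = -5

-5


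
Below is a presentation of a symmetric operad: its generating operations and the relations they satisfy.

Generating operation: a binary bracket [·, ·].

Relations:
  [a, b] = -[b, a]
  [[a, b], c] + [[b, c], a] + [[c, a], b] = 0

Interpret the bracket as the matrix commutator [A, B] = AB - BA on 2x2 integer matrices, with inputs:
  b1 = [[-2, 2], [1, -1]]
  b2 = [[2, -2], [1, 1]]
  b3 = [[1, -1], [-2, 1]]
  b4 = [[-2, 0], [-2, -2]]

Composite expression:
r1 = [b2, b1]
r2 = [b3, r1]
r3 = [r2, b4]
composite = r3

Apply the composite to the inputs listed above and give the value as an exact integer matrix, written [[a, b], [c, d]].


[b2, b1] = [[-4, 0], [-2, 4]]
[b3, [b2, b1]] = [[2, -8], [16, -2]]
[[b3, [b2, b1]], b4] = [[16, 0], [8, -16]]

[[16, 0], [8, -16]]


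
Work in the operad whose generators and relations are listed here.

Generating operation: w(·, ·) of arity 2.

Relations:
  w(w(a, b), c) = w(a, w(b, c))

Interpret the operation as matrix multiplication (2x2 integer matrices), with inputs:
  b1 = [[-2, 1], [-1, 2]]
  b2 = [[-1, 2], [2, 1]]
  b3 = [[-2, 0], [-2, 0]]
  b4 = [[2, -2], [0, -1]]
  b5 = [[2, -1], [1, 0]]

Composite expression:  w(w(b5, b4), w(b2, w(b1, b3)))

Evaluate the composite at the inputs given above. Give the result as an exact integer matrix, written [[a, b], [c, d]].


[[-30, 0], [-16, 0]]

w(b5, b4) = [[4, -3], [2, -2]]
w(b1, b3) = [[2, 0], [-2, 0]]
w(b2, w(b1, b3)) = [[-6, 0], [2, 0]]
w(w(b5, b4), w(b2, w(b1, b3))) = [[-30, 0], [-16, 0]]


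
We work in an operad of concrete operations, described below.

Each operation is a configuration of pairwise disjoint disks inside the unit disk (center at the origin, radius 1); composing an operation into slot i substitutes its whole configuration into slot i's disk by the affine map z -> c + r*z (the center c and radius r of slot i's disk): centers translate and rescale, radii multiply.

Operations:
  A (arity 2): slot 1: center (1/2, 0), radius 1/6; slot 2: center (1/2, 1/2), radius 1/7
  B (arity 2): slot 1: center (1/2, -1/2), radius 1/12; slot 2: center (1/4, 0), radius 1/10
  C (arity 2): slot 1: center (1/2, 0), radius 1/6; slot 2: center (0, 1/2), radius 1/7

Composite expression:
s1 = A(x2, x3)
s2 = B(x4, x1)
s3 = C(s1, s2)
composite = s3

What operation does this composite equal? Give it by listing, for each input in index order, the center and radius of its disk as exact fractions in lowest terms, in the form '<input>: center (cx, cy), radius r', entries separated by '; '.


Nesting under C composes maps z -> c + r*z down each x-path.
x2: after 2 affine steps, its disk has center (7/12, 0), radius 1/36
x3: after 2 affine steps, its disk has center (7/12, 1/12), radius 1/42
x4: after 2 affine steps, its disk has center (1/14, 3/7), radius 1/84
x1: after 2 affine steps, its disk has center (1/28, 1/2), radius 1/70

x1: center (1/28, 1/2), radius 1/70; x2: center (7/12, 0), radius 1/36; x3: center (7/12, 1/12), radius 1/42; x4: center (1/14, 3/7), radius 1/84


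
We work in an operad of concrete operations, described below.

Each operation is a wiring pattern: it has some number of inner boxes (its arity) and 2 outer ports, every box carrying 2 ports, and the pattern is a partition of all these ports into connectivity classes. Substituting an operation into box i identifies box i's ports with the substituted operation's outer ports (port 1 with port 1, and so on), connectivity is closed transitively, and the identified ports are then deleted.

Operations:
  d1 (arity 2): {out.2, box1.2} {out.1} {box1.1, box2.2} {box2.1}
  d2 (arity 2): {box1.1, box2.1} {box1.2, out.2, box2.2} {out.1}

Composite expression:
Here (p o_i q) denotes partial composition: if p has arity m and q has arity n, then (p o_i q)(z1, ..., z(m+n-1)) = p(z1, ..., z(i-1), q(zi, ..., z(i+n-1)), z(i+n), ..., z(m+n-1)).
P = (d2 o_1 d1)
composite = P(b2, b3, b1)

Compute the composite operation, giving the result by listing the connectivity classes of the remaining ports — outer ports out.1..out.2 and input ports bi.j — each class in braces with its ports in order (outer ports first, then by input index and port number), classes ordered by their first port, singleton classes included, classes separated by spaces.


After gluing at d2, chains via deleted ports link the b-ports.
d1 over (b2, b3) gives {out.1} {out.2, b2.2} {b2.1, b3.2} {b3.1}, out.j being that stage's outer ports
d2 over (b2, b3, b1) gives {out.1} {out.2, b1.2, b2.2} {b1.1} {b2.1, b3.2} {b3.1}, out.j being that stage's outer ports

{out.1} {out.2, b1.2, b2.2} {b1.1} {b2.1, b3.2} {b3.1}


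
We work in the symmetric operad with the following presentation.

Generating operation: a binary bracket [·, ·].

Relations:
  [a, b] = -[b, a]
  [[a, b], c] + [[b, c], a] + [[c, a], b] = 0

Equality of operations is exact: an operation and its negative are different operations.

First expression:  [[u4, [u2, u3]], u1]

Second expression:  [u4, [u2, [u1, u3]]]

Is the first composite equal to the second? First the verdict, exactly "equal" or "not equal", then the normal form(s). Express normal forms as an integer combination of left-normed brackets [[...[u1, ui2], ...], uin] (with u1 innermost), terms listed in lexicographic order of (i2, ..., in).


not equal — first [[[u1, u2], u3], u4] - [[[u1, u3], u2], u4] - [[[u1, u4], u2], u3] + [[[u1, u4], u3], u2], second [[[u1, u3], u2], u4]


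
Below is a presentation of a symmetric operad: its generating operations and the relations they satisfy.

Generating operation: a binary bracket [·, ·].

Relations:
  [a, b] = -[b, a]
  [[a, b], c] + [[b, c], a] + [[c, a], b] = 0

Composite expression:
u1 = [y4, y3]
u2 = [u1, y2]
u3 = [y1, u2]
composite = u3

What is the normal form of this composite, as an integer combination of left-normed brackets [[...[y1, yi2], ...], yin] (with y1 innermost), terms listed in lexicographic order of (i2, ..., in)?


Left-normed coefficients sit on the y1-initial expansion words.
Composite bracket: [y1, [[y4, y3], y2]]
Expanding via [a, b] = ab - ba: 8 signed words (2^3 = 8).
Collect the words opening with y1:
  word y1y2y3y4 has sign +1, contributing +[[[y1, y2], y3], y4]
  word y1y2y4y3 has sign -1, contributing -[[[y1, y2], y4], y3]
  word y1y3y4y2 has sign -1, contributing -[[[y1, y3], y4], y2]
  word y1y4y3y2 has sign +1, contributing +[[[y1, y4], y3], y2]

[[[y1, y2], y3], y4] - [[[y1, y2], y4], y3] - [[[y1, y3], y4], y2] + [[[y1, y4], y3], y2]
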